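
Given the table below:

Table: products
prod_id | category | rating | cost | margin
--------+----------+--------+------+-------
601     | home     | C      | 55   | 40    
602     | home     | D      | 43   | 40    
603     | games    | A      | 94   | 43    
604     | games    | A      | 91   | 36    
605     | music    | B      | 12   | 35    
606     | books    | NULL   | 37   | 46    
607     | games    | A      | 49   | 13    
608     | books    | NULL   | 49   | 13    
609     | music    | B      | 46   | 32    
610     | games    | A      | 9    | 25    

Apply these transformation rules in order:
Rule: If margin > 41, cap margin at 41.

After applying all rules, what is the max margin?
41

Step 1: Original maximum margin = 46
Step 2: Apply cap at 41
Step 3: 2 records had margin > 41 and were capped
Step 4: Maximum after transformation = 41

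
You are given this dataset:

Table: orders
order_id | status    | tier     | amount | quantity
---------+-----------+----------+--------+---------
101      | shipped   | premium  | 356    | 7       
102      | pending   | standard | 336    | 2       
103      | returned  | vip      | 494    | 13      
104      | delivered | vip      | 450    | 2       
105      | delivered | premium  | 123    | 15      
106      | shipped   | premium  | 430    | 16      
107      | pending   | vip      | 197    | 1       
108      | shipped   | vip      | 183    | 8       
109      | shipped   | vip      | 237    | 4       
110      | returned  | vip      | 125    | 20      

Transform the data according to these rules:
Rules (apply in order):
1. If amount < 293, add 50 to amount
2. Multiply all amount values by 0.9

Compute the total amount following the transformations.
2862.9

Step 1: Apply Rule 1 - Add 50 to records with amount < 293
  - 5 records affected: 865 + (5 × 50) = 1115
  - Unaffected records: 2066
  - Sum after Rule 1: 3181
Step 2: Apply Rule 2 - Multiply all by 0.9
  - 3181 × 0.9 = 2862.9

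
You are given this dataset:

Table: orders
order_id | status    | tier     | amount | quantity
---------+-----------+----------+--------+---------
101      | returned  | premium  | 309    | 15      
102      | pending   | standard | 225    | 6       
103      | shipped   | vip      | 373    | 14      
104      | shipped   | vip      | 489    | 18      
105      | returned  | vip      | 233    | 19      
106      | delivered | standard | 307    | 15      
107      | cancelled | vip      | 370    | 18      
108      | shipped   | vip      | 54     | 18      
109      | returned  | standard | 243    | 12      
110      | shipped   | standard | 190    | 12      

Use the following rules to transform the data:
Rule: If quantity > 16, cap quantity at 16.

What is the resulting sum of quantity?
138

Step 1: 4 records have quantity > 16
Step 2: These records originally summed to 73
Step 3: After capping: 4 × 16 = 64
Step 4: Unaffected records sum: 74
Step 5: Final sum = 64 + 74 = 138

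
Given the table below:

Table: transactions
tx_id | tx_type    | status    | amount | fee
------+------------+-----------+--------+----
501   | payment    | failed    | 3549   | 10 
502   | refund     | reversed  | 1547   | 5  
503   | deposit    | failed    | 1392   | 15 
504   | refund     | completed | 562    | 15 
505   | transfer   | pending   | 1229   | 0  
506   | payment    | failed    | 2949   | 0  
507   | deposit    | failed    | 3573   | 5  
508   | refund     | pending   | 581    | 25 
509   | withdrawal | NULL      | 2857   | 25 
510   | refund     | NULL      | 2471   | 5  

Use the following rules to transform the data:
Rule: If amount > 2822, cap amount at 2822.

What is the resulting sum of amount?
19070

Step 1: 4 records have amount > 2822
Step 2: These records originally summed to 12928
Step 3: After capping: 4 × 2822 = 11288
Step 4: Unaffected records sum: 7782
Step 5: Final sum = 11288 + 7782 = 19070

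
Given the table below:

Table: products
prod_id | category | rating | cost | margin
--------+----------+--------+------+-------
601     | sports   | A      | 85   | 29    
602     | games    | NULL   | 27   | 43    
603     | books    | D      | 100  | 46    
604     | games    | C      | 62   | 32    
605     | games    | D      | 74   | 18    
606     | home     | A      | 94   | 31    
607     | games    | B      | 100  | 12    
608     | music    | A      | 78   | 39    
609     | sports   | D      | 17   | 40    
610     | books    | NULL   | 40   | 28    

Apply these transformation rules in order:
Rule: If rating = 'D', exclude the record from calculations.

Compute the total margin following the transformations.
214

Step 1: Identify records where rating = 'D'
Step 2: The excluded records sum to 104
Step 3: Original total margin = 318
Step 4: Remaining total = 318 - 104 = 214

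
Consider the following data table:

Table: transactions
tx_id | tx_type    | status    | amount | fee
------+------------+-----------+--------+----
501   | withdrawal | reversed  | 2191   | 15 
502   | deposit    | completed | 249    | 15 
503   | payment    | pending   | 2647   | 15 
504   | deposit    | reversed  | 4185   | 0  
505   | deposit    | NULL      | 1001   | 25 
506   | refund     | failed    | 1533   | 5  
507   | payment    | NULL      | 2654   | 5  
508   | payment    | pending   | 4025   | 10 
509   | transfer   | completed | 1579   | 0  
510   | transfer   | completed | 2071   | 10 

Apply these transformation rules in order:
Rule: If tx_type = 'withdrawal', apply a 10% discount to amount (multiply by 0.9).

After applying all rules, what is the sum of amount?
21915.9

Step 1: Records with tx_type = 'withdrawal' have total amount = 2191
Step 2: Apply multiplier: 2191 × 0.9 = 1971.9
Step 3: Other records total: 19944
Step 4: Final sum = 1971.9 + 19944 = 21915.9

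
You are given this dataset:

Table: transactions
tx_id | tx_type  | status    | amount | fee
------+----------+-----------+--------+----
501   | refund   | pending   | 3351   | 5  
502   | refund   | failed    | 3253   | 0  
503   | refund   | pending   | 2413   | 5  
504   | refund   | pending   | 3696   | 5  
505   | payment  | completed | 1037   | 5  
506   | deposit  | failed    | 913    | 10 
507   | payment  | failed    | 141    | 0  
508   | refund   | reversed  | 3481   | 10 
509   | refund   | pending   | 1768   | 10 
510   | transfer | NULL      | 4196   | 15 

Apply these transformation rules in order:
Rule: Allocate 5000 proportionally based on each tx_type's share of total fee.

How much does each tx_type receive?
deposit: 769.23, payment: 384.62, refund: 2692.31, transfer: 1153.85

Step 1: Calculate total fee = 65
Step 2: Calculate each tx_type's proportion:
  deposit: 10/65 = 15.38% → 769.23
  payment: 5/65 = 7.69% → 384.62
  refund: 35/65 = 53.85% → 2692.31
  transfer: 15/65 = 23.08% → 1153.85
Step 3: Verify: sum of allocations ≈ 5000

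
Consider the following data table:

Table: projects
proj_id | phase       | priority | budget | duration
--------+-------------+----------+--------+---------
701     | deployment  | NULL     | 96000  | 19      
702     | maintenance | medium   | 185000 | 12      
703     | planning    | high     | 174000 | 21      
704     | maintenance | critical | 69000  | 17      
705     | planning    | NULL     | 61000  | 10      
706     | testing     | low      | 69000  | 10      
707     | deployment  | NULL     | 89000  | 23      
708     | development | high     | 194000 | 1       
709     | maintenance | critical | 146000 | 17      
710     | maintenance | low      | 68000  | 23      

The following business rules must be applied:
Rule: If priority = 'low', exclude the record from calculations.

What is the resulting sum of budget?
1014000

Step 1: Identify records where priority = 'low'
Step 2: The excluded records sum to 137000
Step 3: Original total budget = 1151000
Step 4: Remaining total = 1151000 - 137000 = 1014000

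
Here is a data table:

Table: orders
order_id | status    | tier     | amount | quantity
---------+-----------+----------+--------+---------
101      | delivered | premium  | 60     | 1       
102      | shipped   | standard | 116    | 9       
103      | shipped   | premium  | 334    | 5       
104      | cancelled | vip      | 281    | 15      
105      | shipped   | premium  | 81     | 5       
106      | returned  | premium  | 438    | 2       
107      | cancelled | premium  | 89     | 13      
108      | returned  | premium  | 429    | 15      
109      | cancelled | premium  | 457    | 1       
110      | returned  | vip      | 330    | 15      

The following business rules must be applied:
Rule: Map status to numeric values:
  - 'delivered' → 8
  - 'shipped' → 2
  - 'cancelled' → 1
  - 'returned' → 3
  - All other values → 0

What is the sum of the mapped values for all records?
26

Step 1: Apply mapping to each record
Step 2: Count by status:
  'delivered': 1 records × 8 = 8
  'shipped': 3 records × 2 = 6
  'cancelled': 3 records × 1 = 3
  'returned': 3 records × 3 = 9
Step 3: Sum all mapped values = 26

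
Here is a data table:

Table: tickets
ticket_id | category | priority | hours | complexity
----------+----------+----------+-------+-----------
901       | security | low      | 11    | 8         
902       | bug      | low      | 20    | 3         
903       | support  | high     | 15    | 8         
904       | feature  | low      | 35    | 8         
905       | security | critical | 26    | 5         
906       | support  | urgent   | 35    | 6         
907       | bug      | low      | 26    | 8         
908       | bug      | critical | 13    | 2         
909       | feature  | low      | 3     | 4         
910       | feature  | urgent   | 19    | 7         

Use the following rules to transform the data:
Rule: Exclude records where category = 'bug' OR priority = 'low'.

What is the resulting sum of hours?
95

Step 1: Find records where category = 'bug' OR priority = 'low'
Step 2: 6 records match, summing to 108
Step 3: Original sum: 203
Step 4: Remaining sum = 203 - 108 = 95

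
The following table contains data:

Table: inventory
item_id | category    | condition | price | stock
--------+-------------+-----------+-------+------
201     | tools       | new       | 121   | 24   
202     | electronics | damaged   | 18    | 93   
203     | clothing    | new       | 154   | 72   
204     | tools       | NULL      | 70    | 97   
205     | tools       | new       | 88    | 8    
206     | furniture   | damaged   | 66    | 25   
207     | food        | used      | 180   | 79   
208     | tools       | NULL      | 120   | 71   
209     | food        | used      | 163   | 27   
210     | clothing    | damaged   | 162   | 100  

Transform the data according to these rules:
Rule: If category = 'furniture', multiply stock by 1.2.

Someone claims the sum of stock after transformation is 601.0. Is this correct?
Yes, the result is correct.

Step 1: Calculate the correct sum after transformation
Step 2: Apply multiplier 1.2 to records where category = 'furniture'
Step 3: Correct result = 601.0
Step 4: Claimed result = 601.0
Step 5: 601.0 = 601.0 ✓
Conclusion: The claimed result is correct.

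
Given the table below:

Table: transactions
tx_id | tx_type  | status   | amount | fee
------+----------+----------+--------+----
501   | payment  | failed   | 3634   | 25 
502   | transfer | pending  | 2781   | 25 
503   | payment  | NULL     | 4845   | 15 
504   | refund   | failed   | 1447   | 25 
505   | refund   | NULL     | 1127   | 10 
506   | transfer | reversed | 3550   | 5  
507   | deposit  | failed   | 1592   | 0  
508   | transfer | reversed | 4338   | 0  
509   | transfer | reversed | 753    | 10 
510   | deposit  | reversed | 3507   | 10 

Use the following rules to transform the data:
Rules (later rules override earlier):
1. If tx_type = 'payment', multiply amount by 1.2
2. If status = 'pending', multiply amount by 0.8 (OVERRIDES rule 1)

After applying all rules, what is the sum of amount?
28713.6

Step 1: Rule 2 takes priority for records with status = 'pending'
  - 1 records: 2781 × 0.8 = 2224.8
Step 2: Rule 1 applies to remaining records with tx_type = 'payment'
  - 2 records: 8479 × 1.2 = 10174.8
Step 3: Other records unchanged: 16314
Step 4: Final sum = 2224.8 + 10174.8 + 16314 = 28713.6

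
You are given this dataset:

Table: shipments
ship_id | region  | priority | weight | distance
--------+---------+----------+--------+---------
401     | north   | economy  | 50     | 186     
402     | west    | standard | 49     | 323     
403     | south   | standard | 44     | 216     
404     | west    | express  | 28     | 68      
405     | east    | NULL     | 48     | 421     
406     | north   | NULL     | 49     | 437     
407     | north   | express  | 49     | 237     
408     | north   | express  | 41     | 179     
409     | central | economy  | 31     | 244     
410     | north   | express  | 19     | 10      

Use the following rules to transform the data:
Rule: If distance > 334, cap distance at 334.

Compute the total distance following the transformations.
2131

Step 1: 2 records have distance > 334
Step 2: These records originally summed to 858
Step 3: After capping: 2 × 334 = 668
Step 4: Unaffected records sum: 1463
Step 5: Final sum = 668 + 1463 = 2131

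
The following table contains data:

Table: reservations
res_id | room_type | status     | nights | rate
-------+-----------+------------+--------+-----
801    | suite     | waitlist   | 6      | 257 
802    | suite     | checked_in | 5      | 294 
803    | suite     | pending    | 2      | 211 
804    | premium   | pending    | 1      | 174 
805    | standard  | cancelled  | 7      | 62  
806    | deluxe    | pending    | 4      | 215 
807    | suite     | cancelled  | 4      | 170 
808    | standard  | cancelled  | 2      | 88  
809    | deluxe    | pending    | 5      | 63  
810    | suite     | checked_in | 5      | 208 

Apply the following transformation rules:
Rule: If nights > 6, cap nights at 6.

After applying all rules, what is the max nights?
6

Step 1: Original maximum nights = 7
Step 2: Apply cap at 6
Step 3: 1 records had nights > 6 and were capped
Step 4: Maximum after transformation = 6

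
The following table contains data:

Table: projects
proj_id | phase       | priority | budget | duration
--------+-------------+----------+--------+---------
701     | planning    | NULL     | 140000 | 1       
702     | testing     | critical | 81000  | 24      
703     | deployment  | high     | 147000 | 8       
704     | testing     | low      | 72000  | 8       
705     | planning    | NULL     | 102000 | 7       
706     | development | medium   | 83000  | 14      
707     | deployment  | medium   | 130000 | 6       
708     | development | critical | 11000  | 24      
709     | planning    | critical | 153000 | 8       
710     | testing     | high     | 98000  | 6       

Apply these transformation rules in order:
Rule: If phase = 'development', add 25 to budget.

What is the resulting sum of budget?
1017050

Step 1: Count records where phase = 'development': 2
Step 2: Total bonus added: 2 × 25 = 50
Step 3: Original sum of budget: 1017000
Step 4: Final sum = 1017000 + 50 = 1017050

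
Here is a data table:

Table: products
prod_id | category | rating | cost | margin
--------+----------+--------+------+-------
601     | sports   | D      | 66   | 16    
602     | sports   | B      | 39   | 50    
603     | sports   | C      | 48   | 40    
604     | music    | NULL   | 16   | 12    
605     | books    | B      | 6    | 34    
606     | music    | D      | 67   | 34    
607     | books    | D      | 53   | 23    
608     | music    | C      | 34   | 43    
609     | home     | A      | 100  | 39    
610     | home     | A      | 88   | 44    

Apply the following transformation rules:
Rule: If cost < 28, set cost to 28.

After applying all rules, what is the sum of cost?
551

Step 1: 2 records have cost < 28
Step 2: These records originally summed to 22
Step 3: After setting to minimum: 2 × 28 = 56
Step 4: Unaffected records sum: 495
Step 5: Final sum = 56 + 495 = 551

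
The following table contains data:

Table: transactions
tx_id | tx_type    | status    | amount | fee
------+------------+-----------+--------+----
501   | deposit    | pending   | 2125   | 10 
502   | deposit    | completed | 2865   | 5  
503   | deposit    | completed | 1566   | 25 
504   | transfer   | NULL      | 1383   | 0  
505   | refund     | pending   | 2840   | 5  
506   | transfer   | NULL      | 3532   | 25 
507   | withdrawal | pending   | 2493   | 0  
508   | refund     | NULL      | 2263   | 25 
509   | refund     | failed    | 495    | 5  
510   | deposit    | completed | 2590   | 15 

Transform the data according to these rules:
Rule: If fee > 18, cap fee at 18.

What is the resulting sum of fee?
94

Step 1: 3 records have fee > 18
Step 2: These records originally summed to 75
Step 3: After capping: 3 × 18 = 54
Step 4: Unaffected records sum: 40
Step 5: Final sum = 54 + 40 = 94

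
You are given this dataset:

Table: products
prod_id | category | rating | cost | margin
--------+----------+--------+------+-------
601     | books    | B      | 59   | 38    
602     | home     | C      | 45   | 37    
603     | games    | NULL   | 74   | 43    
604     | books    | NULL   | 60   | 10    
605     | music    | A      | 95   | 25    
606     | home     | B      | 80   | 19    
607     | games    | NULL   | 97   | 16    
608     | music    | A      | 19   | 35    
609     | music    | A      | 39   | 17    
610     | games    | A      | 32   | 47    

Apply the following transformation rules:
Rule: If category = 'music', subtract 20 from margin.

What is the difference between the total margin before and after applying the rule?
60

Step 1: Original sum of margin = 287
Step 2: 3 records have category = 'music'
Step 3: Each affected record changes by -20
Step 4: Total change = 3 × -20 = -60
Step 5: New sum = 287 + -60 = 227
Step 6: Difference = |227 - 287| = 60
        (Sum decreased by 60)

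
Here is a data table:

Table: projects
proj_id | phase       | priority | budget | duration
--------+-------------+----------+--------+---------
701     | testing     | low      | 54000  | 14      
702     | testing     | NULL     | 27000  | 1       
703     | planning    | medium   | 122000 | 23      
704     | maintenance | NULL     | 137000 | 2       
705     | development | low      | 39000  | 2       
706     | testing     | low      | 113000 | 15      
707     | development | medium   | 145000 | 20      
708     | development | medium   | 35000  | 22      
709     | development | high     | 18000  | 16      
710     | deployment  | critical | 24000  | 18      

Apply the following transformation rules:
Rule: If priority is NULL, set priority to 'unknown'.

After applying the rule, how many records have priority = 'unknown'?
2

Step 1: Count records where priority IS NULL
Step 2: Found 2 records with NULL priority
Step 3: These records will have priority set to 'unknown'
Step 4: Records already having priority = 'unknown': 0
Step 5: Answer: 2 + 0 = 2 records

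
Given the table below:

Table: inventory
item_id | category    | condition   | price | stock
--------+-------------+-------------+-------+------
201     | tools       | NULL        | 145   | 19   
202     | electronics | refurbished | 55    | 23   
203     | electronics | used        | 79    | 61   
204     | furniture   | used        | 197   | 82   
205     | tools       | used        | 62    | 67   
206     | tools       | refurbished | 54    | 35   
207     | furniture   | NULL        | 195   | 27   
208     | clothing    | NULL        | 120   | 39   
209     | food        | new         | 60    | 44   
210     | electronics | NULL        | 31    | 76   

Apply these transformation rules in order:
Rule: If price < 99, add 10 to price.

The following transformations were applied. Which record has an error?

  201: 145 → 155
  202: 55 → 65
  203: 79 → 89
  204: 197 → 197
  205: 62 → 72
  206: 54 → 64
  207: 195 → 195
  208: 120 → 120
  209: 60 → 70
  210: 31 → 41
Record 201 has an error. The correct transformed value should be 145, not 155.

Step 1: Check each record against the rule
Step 2: Record 201 has price = 145
Step 3: Since 145 >= 99, the bonus should not have been applied
Step 4: Correct value = 145, but claimed value = 155
Conclusion: Record 201 has the error.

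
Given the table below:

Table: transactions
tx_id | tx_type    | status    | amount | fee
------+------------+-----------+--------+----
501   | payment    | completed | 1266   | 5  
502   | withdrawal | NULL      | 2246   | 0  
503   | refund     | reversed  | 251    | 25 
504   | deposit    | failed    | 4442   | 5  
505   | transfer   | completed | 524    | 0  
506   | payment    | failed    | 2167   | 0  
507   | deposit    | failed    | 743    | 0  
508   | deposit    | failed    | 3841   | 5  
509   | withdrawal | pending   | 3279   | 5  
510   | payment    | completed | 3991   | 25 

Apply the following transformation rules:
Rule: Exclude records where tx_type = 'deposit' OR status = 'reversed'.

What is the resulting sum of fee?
35

Step 1: Find records where tx_type = 'deposit' OR status = 'reversed'
Step 2: 4 records match, summing to 35
Step 3: Original sum: 70
Step 4: Remaining sum = 70 - 35 = 35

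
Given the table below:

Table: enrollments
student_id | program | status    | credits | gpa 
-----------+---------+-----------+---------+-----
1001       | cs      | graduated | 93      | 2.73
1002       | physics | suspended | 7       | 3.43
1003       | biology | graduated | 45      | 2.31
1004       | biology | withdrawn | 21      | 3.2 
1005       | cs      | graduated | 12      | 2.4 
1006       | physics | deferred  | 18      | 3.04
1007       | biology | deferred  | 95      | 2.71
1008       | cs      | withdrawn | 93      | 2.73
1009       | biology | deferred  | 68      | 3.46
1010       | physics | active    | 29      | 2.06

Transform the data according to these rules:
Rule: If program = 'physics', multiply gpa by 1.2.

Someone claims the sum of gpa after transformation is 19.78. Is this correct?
No, the correct result is 29.78.

Step 1: Calculate the correct sum after transformation
Step 2: Apply multiplier 1.2 to records where program = 'physics'
Step 3: Correct result = 29.78
Step 4: Claimed result = 19.78
Step 5: 29.78 ≠ 19.78
Conclusion: The claimed result is incorrect. The correct answer is 29.78.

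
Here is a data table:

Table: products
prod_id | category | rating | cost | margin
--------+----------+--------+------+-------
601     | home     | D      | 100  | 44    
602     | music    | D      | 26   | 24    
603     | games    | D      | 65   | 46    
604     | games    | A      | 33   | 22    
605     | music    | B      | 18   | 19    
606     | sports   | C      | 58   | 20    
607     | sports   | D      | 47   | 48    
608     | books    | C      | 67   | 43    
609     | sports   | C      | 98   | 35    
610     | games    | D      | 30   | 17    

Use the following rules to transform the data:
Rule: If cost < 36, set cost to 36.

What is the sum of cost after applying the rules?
579

Step 1: 4 records have cost < 36
Step 2: These records originally summed to 107
Step 3: After setting to minimum: 4 × 36 = 144
Step 4: Unaffected records sum: 435
Step 5: Final sum = 144 + 435 = 579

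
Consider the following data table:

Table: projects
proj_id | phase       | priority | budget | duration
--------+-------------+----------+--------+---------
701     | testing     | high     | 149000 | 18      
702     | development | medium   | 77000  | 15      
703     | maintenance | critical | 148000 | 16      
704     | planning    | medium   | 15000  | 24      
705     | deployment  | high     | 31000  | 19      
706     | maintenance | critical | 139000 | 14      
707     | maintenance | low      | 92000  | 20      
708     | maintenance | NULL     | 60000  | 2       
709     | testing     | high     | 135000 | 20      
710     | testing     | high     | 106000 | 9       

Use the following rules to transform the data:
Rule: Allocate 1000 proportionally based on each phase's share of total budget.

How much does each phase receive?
deployment: 32.56, development: 80.88, maintenance: 461.13, planning: 15.76, testing: 409.66

Step 1: Calculate total budget = 952000
Step 2: Calculate each phase's proportion:
  deployment: 31000/952000 = 3.26% → 32.56
  development: 77000/952000 = 8.09% → 80.88
  maintenance: 439000/952000 = 46.11% → 461.13
  planning: 15000/952000 = 1.58% → 15.76
  testing: 390000/952000 = 40.97% → 409.66
Step 3: Verify: sum of allocations ≈ 1000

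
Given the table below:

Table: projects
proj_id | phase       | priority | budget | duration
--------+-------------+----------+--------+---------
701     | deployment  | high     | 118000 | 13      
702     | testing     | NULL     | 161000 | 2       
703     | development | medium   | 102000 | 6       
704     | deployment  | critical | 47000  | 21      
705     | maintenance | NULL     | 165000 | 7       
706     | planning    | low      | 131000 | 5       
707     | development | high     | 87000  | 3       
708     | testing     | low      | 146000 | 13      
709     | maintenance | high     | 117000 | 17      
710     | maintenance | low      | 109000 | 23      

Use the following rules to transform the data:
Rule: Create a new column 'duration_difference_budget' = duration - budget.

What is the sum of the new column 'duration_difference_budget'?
-1182890

Step 1: For each record, compute duration - budget
Example calculations:
  13 - 118000 = -117987
  2 - 161000 = -160998
  6 - 102000 = -101994
  ...
Step 2: Sum all derived values
Step 3: Total = -1182890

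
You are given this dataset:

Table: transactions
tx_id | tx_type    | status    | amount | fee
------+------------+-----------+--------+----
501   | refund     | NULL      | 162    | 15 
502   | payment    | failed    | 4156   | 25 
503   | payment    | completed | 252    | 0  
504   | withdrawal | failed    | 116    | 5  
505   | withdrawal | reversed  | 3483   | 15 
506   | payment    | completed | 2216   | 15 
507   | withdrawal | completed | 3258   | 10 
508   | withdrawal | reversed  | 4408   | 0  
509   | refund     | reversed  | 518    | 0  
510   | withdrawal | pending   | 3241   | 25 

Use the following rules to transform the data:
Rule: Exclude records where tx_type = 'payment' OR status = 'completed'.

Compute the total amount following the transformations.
11928

Step 1: Find records where tx_type = 'payment' OR status = 'completed'
Step 2: 4 records match, summing to 9882
Step 3: Original sum: 21810
Step 4: Remaining sum = 21810 - 9882 = 11928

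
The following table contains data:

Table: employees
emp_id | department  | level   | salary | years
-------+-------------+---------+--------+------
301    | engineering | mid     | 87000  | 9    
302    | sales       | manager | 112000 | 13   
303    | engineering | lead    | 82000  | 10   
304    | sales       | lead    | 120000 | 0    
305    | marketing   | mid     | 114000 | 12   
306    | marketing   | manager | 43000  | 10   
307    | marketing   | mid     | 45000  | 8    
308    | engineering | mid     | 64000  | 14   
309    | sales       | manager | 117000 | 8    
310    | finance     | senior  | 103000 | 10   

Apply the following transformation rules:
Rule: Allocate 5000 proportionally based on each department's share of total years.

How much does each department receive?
engineering: 1755.32, finance: 531.91, marketing: 1595.74, sales: 1117.02

Step 1: Calculate total years = 94
Step 2: Calculate each department's proportion:
  engineering: 33/94 = 35.11% → 1755.32
  finance: 10/94 = 10.64% → 531.91
  marketing: 30/94 = 31.91% → 1595.74
  sales: 21/94 = 22.34% → 1117.02
Step 3: Verify: sum of allocations ≈ 5000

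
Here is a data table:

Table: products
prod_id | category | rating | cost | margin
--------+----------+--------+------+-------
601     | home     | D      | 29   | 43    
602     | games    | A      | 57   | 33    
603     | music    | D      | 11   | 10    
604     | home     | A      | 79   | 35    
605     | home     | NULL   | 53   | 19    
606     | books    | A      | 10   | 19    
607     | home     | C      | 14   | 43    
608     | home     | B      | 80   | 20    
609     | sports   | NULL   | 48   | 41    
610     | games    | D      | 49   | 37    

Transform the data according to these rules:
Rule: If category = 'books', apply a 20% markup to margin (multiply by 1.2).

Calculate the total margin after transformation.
303.8

Step 1: Records with category = 'books' have total margin = 19
Step 2: Apply multiplier: 19 × 1.2 = 22.8
Step 3: Other records total: 281
Step 4: Final sum = 22.8 + 281 = 303.8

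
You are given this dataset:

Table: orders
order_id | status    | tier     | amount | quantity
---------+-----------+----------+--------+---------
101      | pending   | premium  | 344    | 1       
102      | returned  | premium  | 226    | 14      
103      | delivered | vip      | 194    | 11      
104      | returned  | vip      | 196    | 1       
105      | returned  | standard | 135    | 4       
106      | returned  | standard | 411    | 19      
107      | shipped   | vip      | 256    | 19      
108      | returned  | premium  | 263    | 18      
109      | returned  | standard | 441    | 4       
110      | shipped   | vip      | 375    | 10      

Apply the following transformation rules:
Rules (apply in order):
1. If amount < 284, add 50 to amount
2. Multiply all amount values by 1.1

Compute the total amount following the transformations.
3455.1

Step 1: Apply Rule 1 - Add 50 to records with amount < 284
  - 6 records affected: 1270 + (6 × 50) = 1570
  - Unaffected records: 1571
  - Sum after Rule 1: 3141
Step 2: Apply Rule 2 - Multiply all by 1.1
  - 3141 × 1.1 = 3455.1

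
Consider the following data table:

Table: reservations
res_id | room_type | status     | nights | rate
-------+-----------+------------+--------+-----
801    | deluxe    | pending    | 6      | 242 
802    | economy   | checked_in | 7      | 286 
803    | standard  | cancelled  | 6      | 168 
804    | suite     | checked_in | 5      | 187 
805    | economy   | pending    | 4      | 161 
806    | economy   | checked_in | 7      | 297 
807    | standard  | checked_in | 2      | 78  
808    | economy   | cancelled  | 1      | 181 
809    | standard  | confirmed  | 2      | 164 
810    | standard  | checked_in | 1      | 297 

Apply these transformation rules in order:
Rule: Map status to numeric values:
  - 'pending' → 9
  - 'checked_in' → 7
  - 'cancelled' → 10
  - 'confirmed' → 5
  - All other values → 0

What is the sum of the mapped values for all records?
78

Step 1: Apply mapping to each record
Step 2: Count by status:
  'pending': 2 records × 9 = 18
  'checked_in': 5 records × 7 = 35
  'cancelled': 2 records × 10 = 20
  'confirmed': 1 records × 5 = 5
Step 3: Sum all mapped values = 78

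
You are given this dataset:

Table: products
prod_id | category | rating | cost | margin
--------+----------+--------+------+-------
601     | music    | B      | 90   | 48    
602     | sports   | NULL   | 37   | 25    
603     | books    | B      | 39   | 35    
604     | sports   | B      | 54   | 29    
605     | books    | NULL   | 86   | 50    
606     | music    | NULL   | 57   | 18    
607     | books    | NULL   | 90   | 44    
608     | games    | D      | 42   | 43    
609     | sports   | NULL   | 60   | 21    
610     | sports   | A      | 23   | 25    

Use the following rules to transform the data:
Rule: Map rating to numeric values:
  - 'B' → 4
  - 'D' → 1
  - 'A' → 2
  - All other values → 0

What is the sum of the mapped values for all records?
15

Step 1: Apply mapping to each record
Step 2: Count by status:
  'B': 3 records × 4 = 12
  'D': 1 records × 1 = 1
  'A': 1 records × 2 = 2
Step 3: Sum all mapped values = 15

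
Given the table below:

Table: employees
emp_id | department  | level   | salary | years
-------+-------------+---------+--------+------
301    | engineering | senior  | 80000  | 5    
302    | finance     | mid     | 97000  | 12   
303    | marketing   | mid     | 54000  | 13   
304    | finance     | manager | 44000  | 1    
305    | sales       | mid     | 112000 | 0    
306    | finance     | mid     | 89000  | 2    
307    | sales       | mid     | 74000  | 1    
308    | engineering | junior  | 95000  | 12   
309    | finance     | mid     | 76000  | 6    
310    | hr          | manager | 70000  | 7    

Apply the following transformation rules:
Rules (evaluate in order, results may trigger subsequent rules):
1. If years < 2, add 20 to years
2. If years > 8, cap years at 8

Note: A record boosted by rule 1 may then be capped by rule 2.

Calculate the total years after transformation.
68

Step 1: Apply rule 1 to records with years < 2
  - 3 records get bonus of 20
  - Of these, 3 records then exceed 8 and get capped
Step 2: Apply rule 2 to records with years > 8
  - 3 records (original) are capped
Step 3: Calculate final sum = 68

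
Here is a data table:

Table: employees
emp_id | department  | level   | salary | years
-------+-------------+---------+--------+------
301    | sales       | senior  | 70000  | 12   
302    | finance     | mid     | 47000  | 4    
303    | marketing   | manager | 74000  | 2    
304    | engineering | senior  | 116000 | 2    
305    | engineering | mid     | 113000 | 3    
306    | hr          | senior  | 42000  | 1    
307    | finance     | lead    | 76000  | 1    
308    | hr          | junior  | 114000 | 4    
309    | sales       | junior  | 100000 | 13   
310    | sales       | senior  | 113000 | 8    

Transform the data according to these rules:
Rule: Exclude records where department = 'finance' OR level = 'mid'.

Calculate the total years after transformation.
42

Step 1: Find records where department = 'finance' OR level = 'mid'
Step 2: 3 records match, summing to 8
Step 3: Original sum: 50
Step 4: Remaining sum = 50 - 8 = 42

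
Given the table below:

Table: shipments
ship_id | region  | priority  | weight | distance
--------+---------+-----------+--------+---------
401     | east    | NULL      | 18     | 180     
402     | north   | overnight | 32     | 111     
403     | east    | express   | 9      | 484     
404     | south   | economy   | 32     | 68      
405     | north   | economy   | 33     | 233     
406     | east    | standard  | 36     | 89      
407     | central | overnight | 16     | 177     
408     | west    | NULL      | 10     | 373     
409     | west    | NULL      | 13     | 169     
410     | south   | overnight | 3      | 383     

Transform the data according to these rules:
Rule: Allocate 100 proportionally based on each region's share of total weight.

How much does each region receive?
central: 7.92, east: 31.19, north: 32.18, south: 17.33, west: 11.39

Step 1: Calculate total weight = 202
Step 2: Calculate each region's proportion:
  central: 16/202 = 7.92% → 7.92
  east: 63/202 = 31.19% → 31.19
  north: 65/202 = 32.18% → 32.18
  south: 35/202 = 17.33% → 17.33
  west: 23/202 = 11.39% → 11.39
Step 3: Verify: sum of allocations ≈ 100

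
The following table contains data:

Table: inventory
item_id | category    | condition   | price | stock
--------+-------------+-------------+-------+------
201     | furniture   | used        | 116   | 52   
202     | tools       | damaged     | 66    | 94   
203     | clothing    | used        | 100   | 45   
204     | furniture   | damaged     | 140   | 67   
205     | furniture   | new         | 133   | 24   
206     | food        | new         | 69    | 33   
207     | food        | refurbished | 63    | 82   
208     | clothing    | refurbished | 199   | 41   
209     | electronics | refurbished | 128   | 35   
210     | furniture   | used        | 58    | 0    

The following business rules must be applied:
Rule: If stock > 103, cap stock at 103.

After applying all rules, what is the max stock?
94

Step 1: Original maximum stock = 94
Step 2: Check cap of 103 against maximum
Step 3: No records exceed the cap (max 94 <= cap 103), so no capping applies
Step 4: Maximum after transformation = 94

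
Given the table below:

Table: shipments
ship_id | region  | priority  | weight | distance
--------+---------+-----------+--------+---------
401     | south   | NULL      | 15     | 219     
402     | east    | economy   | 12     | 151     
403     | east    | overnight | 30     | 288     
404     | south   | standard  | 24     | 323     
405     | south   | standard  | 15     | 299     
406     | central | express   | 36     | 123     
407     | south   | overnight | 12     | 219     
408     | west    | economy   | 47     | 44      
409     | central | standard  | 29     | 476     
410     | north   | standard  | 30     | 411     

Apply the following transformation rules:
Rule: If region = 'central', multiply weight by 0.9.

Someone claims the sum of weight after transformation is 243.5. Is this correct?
Yes, the result is correct.

Step 1: Calculate the correct sum after transformation
Step 2: Apply multiplier 0.9 to records where region = 'central'
Step 3: Correct result = 243.5
Step 4: Claimed result = 243.5
Step 5: 243.5 = 243.5 ✓
Conclusion: The claimed result is correct.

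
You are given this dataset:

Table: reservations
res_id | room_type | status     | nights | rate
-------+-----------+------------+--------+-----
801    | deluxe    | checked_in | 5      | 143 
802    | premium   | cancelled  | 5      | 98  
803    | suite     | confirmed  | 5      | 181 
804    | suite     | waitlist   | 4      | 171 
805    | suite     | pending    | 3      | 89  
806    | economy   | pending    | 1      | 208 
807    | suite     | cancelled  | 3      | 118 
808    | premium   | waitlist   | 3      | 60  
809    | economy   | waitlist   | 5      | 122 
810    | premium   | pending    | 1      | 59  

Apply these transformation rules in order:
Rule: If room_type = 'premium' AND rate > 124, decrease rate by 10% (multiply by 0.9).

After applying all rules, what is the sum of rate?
1249

Step 1: Find records where room_type = 'premium' AND rate > 124
Step 2: 0 records match, summing to 0
Step 3: After multiplier: 0 × 0.9 = 0.0
Step 4: Unaffected records sum: 1249
Step 5: Final sum = 0.0 + 1249 = 1249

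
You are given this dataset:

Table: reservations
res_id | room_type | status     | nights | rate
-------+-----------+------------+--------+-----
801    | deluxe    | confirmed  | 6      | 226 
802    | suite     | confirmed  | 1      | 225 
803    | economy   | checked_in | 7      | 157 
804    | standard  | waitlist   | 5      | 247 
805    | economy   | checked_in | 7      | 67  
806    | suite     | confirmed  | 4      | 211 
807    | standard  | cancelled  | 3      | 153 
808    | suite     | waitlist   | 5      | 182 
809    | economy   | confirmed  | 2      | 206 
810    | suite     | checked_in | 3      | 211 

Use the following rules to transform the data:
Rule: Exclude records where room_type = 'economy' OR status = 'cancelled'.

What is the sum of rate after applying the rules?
1302

Step 1: Find records where room_type = 'economy' OR status = 'cancelled'
Step 2: 4 records match, summing to 583
Step 3: Original sum: 1885
Step 4: Remaining sum = 1885 - 583 = 1302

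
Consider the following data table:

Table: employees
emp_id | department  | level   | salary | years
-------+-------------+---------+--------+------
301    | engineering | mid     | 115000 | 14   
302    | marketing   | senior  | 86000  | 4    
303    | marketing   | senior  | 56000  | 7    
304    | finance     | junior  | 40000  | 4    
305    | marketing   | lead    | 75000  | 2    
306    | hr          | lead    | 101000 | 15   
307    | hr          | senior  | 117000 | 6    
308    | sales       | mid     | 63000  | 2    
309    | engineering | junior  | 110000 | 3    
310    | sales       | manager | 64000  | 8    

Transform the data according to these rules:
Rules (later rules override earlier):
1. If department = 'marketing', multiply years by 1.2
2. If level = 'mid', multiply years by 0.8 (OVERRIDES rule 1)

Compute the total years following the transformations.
64.4

Step 1: Rule 2 takes priority for records with level = 'mid'
  - 2 records: 16 × 0.8 = 12.8
Step 2: Rule 1 applies to remaining records with department = 'marketing'
  - 3 records: 13 × 1.2 = 15.6
Step 3: Other records unchanged: 36
Step 4: Final sum = 12.8 + 15.6 + 36 = 64.4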